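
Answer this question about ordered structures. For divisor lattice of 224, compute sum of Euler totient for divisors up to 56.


Divisors of 224 up to 56: [1, 2, 4, 7, 8, 14, 16, 28, 32, 56]
phi values: [1, 1, 2, 6, 4, 6, 8, 12, 16, 24]
Sum = 80


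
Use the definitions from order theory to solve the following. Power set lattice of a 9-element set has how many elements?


Power set = 2^n.
2^9 = 512


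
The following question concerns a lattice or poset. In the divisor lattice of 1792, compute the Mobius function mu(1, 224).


In a divisor lattice, mu(a,b) = mu(b/a) where mu is the classical Mobius function.
b/a = 224/1 = 224
Prime factorization of 224: primes [2, 7]
224 is not squarefree, so mu(224) = 0


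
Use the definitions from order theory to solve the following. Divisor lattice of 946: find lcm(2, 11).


In a divisor lattice, join = lcm (least common multiple).
gcd(2,11) = 1
lcm(2,11) = 2*11/gcd = 22/1 = 22


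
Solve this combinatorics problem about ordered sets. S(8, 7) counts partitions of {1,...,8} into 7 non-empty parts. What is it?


S(n,k) = k*S(n-1,k) + S(n-1,k-1).
S(7,7) = 1, S(7,6) = 21
S(8,7) = 7*1 + 21 = 7 + 21
S(8,7) = 28


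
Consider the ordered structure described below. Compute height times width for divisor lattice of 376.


Height = length of longest chain minus 1; width = size of largest antichain.
A maximum chain: 1 | 47 | 94 | 188 | 376  (height 4).
A maximum antichain: {2, 47}  (width 2).
Product = 4 * 2 = 8


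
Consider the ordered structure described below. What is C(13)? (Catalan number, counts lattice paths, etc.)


C(n) = C(2n, n) / (n+1).
C(26, 13) = 10400600
C(13) = 10400600 / 14 = 742900


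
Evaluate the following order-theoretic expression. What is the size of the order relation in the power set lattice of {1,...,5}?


The order relation is {(a,b) : a <= b}, reflexive so it includes (a,a).
Examples: ({},{}), ({},{1,2}), ({},{1,2,3}), ({},{1,2,3,4}), ({},{1,2,3,4,5}), ...
Total ordered pairs: 243


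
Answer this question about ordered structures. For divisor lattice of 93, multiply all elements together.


Divisors of 93: [1, 3, 31, 93]
Product = n^(d(n)/2) = 93^(4/2)
Product = 8649


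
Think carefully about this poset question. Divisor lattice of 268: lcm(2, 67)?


Join=lcm.
gcd(2,67)=1
lcm=134


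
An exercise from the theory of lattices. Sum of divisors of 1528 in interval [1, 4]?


Interval [1,4] in divisors of 1528: [1, 2, 4]
Sum = 7


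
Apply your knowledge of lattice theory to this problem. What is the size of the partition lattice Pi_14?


B(n) = number of set partitions of an n-element set.
B(n) satisfies the recurrence: B(n+1) = sum_k C(n,k)*B(k).
B(14) = 190899322


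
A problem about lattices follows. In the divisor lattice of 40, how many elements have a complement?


An element a is complemented if some b has a meet b = bottom, a join b = top.
a is complemented iff gcd(a, n/a)=1, i.e. a is a unitary divisor of 40.
Complemented elements: 1, 5, 8, 40
Count: 4


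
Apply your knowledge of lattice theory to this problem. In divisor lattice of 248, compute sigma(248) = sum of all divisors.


sigma(n) = sum of divisors.
Divisors of 248: [1, 2, 4, 8, 31, 62, 124, 248]
Sum = 480


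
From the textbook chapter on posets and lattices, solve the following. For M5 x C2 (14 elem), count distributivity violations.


Distributive law: a ^ (b v c) = (a ^ b) v (a ^ c).
Check all 14^3 = 2744 ordered triples (a,b,c).
  e.g. a=(a1,0), b=(a2,0), c=(a3,0): lhs=(a1,0) != rhs=(0,0)
  e.g. a=(a1,0), b=(a2,0), c=(a3,1): lhs=(a1,0) != rhs=(0,0)
Total violating triples: 480


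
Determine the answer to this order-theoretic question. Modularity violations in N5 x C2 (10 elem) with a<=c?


Modular law: if a <= c then a v (b ^ c) = (a v b) ^ c.
Check all triples (a,b,c) with a <= c among 10 elements.
  e.g. a=(a,0), b=(c,0), c=(b,0): lhs=(a,0) != rhs=(b,0)
  e.g. a=(a,0), b=(c,1), c=(b,0): lhs=(a,0) != rhs=(b,0)
Total violating triples: 6


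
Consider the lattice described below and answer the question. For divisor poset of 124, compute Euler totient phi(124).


phi(n) = n * prod_{p|n} (1 - 1/p).
Prime divisors of 124: [2, 31]
phi(124) = 124 * (1 - 1/2) * (1 - 1/31)
phi(124) = 60


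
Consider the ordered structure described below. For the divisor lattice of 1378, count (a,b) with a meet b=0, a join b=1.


Complement pair (a,b): a meet b = bottom, a join b = top.
Here: gcd(a,b)=1 and lcm(a,b)=1378, i.e. a*b=1378 with a,b coprime.
Pairs found: (1,1378), (2,689), (13,106), (26,53), ... (4 more)
Total ordered pairs: 8


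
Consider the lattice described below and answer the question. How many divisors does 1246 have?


Divisors of 1246: [1, 2, 7, 14, 89, 178, 623, 1246]
Count: 8


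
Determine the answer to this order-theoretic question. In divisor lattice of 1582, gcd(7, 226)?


Meet=gcd.
gcd(7,226)=1


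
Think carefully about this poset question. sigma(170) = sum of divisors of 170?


sigma(n) = sum of divisors.
Divisors of 170: [1, 2, 5, 10, 17, 34, 85, 170]
Sum = 324


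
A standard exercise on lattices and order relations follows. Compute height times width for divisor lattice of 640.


Height = length of longest chain minus 1; width = size of largest antichain.
A maximum chain: 1 | 5 | 10 | 20 | 40 | 80 | 160 | 320 | 640  (height 8).
A maximum antichain: {2, 5}  (width 2).
Product = 8 * 2 = 16


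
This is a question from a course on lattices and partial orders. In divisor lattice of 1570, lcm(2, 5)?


Join=lcm.
gcd(2,5)=1
lcm=10


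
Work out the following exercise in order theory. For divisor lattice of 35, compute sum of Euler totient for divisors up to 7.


Divisors of 35 up to 7: [1, 5, 7]
phi values: [1, 4, 6]
Sum = 11


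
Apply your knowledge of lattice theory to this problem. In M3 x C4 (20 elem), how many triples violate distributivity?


Distributive law: a ^ (b v c) = (a ^ b) v (a ^ c).
Check all 20^3 = 8000 ordered triples (a,b,c).
  e.g. a=(a1,0), b=(a2,0), c=(a3,0): lhs=(a1,0) != rhs=(0,0)
  e.g. a=(a1,0), b=(a2,0), c=(a3,1): lhs=(a1,0) != rhs=(0,0)
Total violating triples: 384


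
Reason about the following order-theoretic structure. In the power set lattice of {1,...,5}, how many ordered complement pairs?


Complement pair (a,b): a meet b = bottom, a join b = top.
Here: A intersect B = {} and A union B = {1,...,5}.
Pairs found: ({},{1,2,3,4,5}), ({1},{2,3,4,5}), ({2},{1,3,4,5}), ({3},{1,2,4,5}), ... (28 more)
Total ordered pairs: 32


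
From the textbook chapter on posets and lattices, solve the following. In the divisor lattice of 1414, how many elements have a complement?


An element a is complemented if some b has a meet b = bottom, a join b = top.
a is complemented iff gcd(a, n/a)=1, i.e. a is a unitary divisor of 1414.
Complemented elements: 1, 2, 7, 14, 101, 202, ... (2 more)
Count: 8


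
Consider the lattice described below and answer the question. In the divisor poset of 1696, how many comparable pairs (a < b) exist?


A comparable pair {a,b} has a < b or b < a in the order.
Count unordered pairs where one element is strictly below the other.
Examples: {1,2}, {1,4}, {1,8}, {1,16}, ...
Total comparable pairs: 51


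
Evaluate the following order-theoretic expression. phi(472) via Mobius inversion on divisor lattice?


phi(n) = n * prod_{p|n} (1 - 1/p).
Prime divisors of 472: [2, 59]
phi(472) = 472 * (1 - 1/2) * (1 - 1/59)
phi(472) = 232


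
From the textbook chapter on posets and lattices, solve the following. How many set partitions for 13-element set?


B(n) = number of set partitions of an n-element set.
B(n) satisfies the recurrence: B(n+1) = sum_k C(n,k)*B(k).
B(13) = 27644437


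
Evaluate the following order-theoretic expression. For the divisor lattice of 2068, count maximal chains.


A maximal chain goes from the minimum element to a maximal element via cover relations.
Counting all min-to-max paths in the cover graph.
Total maximal chains: 12


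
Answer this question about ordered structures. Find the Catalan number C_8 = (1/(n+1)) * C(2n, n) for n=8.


C(n) = C(2n, n) / (n+1).
C(16, 8) = 12870
C(8) = 12870 / 9 = 1430


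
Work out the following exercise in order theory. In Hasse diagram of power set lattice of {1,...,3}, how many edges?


A cover relation a -< b holds when a < b with no c strictly between.
Cover relations:
  {} -< {1}
  {} -< {2}
  {} -< {3}
  {1} -< {1,2}
  {1} -< {1,3}
  {2} -< {1,2}
  {2} -< {2,3}
  {3} -< {1,3}
  ...4 more
Total: 12


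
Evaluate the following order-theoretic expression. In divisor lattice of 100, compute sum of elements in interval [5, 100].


Interval [5,100] in divisors of 100: [5, 10, 20, 25, 50, 100]
Sum = 210


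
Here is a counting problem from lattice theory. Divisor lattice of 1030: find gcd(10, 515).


In a divisor lattice, meet = gcd (greatest common divisor).
By Euclidean algorithm or factoring: gcd(10,515) = 5


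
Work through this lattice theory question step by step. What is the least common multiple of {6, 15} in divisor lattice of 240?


In a divisor lattice, join = lcm (least common multiple).
Compute lcm iteratively: start with first element, then lcm(current, next).
Elements: [6, 15]
lcm(6,15) = 30
Final lcm = 30


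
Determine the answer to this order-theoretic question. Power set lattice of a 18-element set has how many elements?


Power set = 2^n.
2^18 = 262144


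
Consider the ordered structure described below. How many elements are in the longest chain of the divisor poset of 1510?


A chain is a totally ordered subset; we count the number of elements in a maximum chain.
Compute, for each element x, the size of the longest chain ending at x:
  1: 1
  2: 2
  5: 2
  151: 2
  10: 3
  302: 3
  ...
A maximum chain: 1 < 2 < 10 < 1510
Number of elements in the longest chain: 4


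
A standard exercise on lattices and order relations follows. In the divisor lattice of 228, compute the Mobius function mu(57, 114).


In a divisor lattice, mu(a,b) = mu(b/a) where mu is the classical Mobius function.
b/a = 114/57 = 2
Prime factorization of 2: primes [2]
2 is squarefree with 1 prime factor(s), so mu(2) = (-1)^1 = -1


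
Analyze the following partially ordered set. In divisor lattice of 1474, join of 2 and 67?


In a divisor lattice, join = lcm (least common multiple).
gcd(2,67) = 1
lcm(2,67) = 2*67/gcd = 134/1 = 134


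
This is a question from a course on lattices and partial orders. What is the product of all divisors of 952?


Divisors of 952: [1, 2, 4, 7, 8, 14, 17, 28, 34, 56, 68, 119, 136, 238, 476, 952]
Product = n^(d(n)/2) = 952^(16/2)
Product = 674676505885957534253056


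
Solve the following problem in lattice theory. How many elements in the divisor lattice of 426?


Divisors of 426: [1, 2, 3, 6, 71, 142, 213, 426]
Count: 8


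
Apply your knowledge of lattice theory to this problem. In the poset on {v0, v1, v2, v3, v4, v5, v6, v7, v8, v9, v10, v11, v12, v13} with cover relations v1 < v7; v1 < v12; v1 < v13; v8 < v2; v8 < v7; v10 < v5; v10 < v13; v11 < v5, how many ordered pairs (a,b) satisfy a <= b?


The order relation is {(a,b) : a <= b}, reflexive so it includes (a,a).
Examples: (v0,v0), (v1,v1), (v1,v12), (v1,v13), (v1,v7), ...
Total ordered pairs: 22


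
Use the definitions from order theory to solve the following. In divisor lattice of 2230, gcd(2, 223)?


Meet=gcd.
gcd(2,223)=1


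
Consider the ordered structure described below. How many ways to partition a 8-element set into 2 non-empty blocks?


S(n,k) = k*S(n-1,k) + S(n-1,k-1).
S(7,2) = 63, S(7,1) = 1
S(8,2) = 2*63 + 1 = 126 + 1
S(8,2) = 127


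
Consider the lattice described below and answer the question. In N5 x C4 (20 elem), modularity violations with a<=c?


Modular law: if a <= c then a v (b ^ c) = (a v b) ^ c.
Check all triples (a,b,c) with a <= c among 20 elements.
  e.g. a=(a,0), b=(c,0), c=(b,0): lhs=(a,0) != rhs=(b,0)
  e.g. a=(a,0), b=(c,1), c=(b,0): lhs=(a,0) != rhs=(b,0)
Total violating triples: 40


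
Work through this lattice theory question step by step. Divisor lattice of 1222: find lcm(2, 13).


In a divisor lattice, join = lcm (least common multiple).
gcd(2,13) = 1
lcm(2,13) = 2*13/gcd = 26/1 = 26


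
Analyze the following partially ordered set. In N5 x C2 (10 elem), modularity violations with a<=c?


Modular law: if a <= c then a v (b ^ c) = (a v b) ^ c.
Check all triples (a,b,c) with a <= c among 10 elements.
  e.g. a=(a,0), b=(c,0), c=(b,0): lhs=(a,0) != rhs=(b,0)
  e.g. a=(a,0), b=(c,1), c=(b,0): lhs=(a,0) != rhs=(b,0)
Total violating triples: 6


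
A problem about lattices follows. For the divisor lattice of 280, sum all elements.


sigma(n) = sum of divisors.
Divisors of 280: [1, 2, 4, 5, 7, 8, 10, 14, 20, 28, 35, 40, 56, 70, 140, 280]
Sum = 720


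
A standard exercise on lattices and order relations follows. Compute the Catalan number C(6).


C(n) = C(2n, n) / (n+1).
C(12, 6) = 924
C(6) = 924 / 7 = 132


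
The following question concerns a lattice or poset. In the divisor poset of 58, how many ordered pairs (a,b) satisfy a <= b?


The order relation is {(a,b) : a <= b}, reflexive so it includes (a,a).
Examples: (1,1), (1,2), (1,29), (1,58), (2,2), ...
Total ordered pairs: 9


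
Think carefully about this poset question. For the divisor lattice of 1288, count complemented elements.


An element a is complemented if some b has a meet b = bottom, a join b = top.
a is complemented iff gcd(a, n/a)=1, i.e. a is a unitary divisor of 1288.
Complemented elements: 1, 7, 8, 23, 56, 161, ... (2 more)
Count: 8


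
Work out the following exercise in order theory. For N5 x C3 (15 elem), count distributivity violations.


Distributive law: a ^ (b v c) = (a ^ b) v (a ^ c).
Check all 15^3 = 3375 ordered triples (a,b,c).
  e.g. a=(b,0), b=(a,0), c=(c,0): lhs=(b,0) != rhs=(a,0)
  e.g. a=(b,0), b=(a,0), c=(c,1): lhs=(b,0) != rhs=(a,0)
Total violating triples: 54


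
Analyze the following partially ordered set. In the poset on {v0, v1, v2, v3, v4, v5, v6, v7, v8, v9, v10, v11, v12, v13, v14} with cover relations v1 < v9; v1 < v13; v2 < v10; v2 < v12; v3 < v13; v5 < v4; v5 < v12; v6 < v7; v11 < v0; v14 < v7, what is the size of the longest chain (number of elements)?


A chain is a totally ordered subset; we count the number of elements in a maximum chain.
Compute, for each element x, the size of the longest chain ending at x:
  v1: 1
  v2: 1
  v3: 1
  v5: 1
  v6: 1
  v8: 1
  ...
A maximum chain: v11 < v0
Number of elements in the longest chain: 2


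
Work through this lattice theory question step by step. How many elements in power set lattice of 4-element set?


Power set = 2^n.
2^4 = 16


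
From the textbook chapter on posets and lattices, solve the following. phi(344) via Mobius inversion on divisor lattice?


phi(n) = n * prod_{p|n} (1 - 1/p).
Prime divisors of 344: [2, 43]
phi(344) = 344 * (1 - 1/2) * (1 - 1/43)
phi(344) = 168


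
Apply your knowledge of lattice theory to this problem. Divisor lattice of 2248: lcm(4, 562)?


Join=lcm.
gcd(4,562)=2
lcm=1124


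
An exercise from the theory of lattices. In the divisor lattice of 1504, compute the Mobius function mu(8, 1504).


In a divisor lattice, mu(a,b) = mu(b/a) where mu is the classical Mobius function.
b/a = 1504/8 = 188
Prime factorization of 188: primes [2, 47]
188 is not squarefree, so mu(188) = 0


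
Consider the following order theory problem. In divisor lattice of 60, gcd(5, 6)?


Meet=gcd.
gcd(5,6)=1


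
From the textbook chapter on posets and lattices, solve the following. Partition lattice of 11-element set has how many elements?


B(n) = number of set partitions of an n-element set.
B(n) satisfies the recurrence: B(n+1) = sum_k C(n,k)*B(k).
B(11) = 678570


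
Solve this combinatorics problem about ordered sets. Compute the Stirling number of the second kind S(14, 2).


S(n,k) = k*S(n-1,k) + S(n-1,k-1).
S(13,2) = 4095, S(13,1) = 1
S(14,2) = 2*4095 + 1 = 8190 + 1
S(14,2) = 8191


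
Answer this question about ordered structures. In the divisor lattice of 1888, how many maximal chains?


A maximal chain goes from the minimum element to a maximal element via cover relations.
Counting all min-to-max paths in the cover graph.
Total maximal chains: 6


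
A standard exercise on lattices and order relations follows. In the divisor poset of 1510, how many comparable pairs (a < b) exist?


A comparable pair {a,b} has a < b or b < a in the order.
Count unordered pairs where one element is strictly below the other.
Examples: {1,2}, {1,5}, {1,10}, {1,151}, ...
Total comparable pairs: 19


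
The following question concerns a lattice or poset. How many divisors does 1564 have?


Divisors of 1564: [1, 2, 4, 17, 23, 34, 46, 68, 92, 391, 782, 1564]
Count: 12


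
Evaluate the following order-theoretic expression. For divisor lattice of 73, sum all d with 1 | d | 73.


Interval [1,73] in divisors of 73: [1, 73]
Sum = 74


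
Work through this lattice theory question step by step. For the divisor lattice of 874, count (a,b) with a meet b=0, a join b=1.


Complement pair (a,b): a meet b = bottom, a join b = top.
Here: gcd(a,b)=1 and lcm(a,b)=874, i.e. a*b=874 with a,b coprime.
Pairs found: (1,874), (2,437), (19,46), (23,38), ... (4 more)
Total ordered pairs: 8


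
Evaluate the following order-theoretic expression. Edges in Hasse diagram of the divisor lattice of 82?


A cover relation a -< b holds when a < b with no c strictly between.
Cover relations:
  1 -< 2
  1 -< 41
  2 -< 82
  41 -< 82
Total: 4


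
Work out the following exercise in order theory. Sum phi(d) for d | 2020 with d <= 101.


Divisors of 2020 up to 101: [1, 2, 4, 5, 10, 20, 101]
phi values: [1, 1, 2, 4, 4, 8, 100]
Sum = 120


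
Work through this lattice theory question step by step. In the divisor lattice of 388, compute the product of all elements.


Divisors of 388: [1, 2, 4, 97, 194, 388]
Product = n^(d(n)/2) = 388^(6/2)
Product = 58411072


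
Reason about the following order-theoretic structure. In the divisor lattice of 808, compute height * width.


Height = length of longest chain minus 1; width = size of largest antichain.
A maximum chain: 1 | 101 | 202 | 404 | 808  (height 4).
A maximum antichain: {2, 101}  (width 2).
Product = 4 * 2 = 8


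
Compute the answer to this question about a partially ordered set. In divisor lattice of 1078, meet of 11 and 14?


In a divisor lattice, meet = gcd (greatest common divisor).
By Euclidean algorithm or factoring: gcd(11,14) = 1


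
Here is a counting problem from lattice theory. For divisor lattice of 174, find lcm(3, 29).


In a divisor lattice, join = lcm (least common multiple).
Compute lcm iteratively: start with first element, then lcm(current, next).
Elements: [3, 29]
lcm(3,29) = 87
Final lcm = 87


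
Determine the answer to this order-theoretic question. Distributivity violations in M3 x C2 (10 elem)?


Distributive law: a ^ (b v c) = (a ^ b) v (a ^ c).
Check all 10^3 = 1000 ordered triples (a,b,c).
  e.g. a=(a1,0), b=(a2,0), c=(a3,0): lhs=(a1,0) != rhs=(0,0)
  e.g. a=(a1,0), b=(a2,0), c=(a3,1): lhs=(a1,0) != rhs=(0,0)
Total violating triples: 48


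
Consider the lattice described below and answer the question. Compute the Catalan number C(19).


C(n) = C(2n, n) / (n+1).
C(38, 19) = 35345263800
C(19) = 35345263800 / 20 = 1767263190


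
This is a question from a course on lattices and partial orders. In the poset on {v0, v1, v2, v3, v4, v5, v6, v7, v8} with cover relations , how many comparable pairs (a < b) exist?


A comparable pair {a,b} has a < b or b < a in the order.
Count unordered pairs where one element is strictly below the other.
Total comparable pairs: 0


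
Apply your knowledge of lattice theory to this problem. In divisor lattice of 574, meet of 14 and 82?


In a divisor lattice, meet = gcd (greatest common divisor).
By Euclidean algorithm or factoring: gcd(14,82) = 2


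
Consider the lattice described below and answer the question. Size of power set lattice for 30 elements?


Power set = 2^n.
2^30 = 1073741824


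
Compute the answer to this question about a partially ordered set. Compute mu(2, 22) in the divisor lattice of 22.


In a divisor lattice, mu(a,b) = mu(b/a) where mu is the classical Mobius function.
b/a = 22/2 = 11
Prime factorization of 11: primes [11]
11 is squarefree with 1 prime factor(s), so mu(11) = (-1)^1 = -1


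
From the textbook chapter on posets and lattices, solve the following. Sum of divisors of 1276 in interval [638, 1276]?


Interval [638,1276] in divisors of 1276: [638, 1276]
Sum = 1914


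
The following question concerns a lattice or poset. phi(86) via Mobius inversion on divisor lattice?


phi(n) = n * prod_{p|n} (1 - 1/p).
Prime divisors of 86: [2, 43]
phi(86) = 86 * (1 - 1/2) * (1 - 1/43)
phi(86) = 42


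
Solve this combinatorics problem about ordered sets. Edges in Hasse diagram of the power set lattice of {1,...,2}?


A cover relation a -< b holds when a < b with no c strictly between.
Cover relations:
  {} -< {1}
  {} -< {2}
  {1} -< {1,2}
  {2} -< {1,2}
Total: 4


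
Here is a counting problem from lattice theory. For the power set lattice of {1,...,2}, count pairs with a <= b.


The order relation is {(a,b) : a <= b}, reflexive so it includes (a,a).
Examples: ({},{}), ({},{1,2}), ({},{1}), ({},{2}), ({1,2},{1,2}), ...
Total ordered pairs: 9


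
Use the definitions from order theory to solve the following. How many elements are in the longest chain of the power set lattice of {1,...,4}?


A chain is a totally ordered subset; we count the number of elements in a maximum chain.
Compute, for each element x, the size of the longest chain ending at x:
  {}: 1
  {1}: 2
  {2}: 2
  {3}: 2
  {4}: 2
  {1,2}: 3
  ...
A maximum chain: {} < {1} < {1,2} < {1,2,3} < {1,2,3,4}
Number of elements in the longest chain: 5


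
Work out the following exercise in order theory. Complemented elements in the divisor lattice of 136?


An element a is complemented if some b has a meet b = bottom, a join b = top.
a is complemented iff gcd(a, n/a)=1, i.e. a is a unitary divisor of 136.
Complemented elements: 1, 8, 17, 136
Count: 4


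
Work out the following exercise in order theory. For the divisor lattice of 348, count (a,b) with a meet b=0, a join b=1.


Complement pair (a,b): a meet b = bottom, a join b = top.
Here: gcd(a,b)=1 and lcm(a,b)=348, i.e. a*b=348 with a,b coprime.
Pairs found: (1,348), (3,116), (4,87), (12,29), ... (4 more)
Total ordered pairs: 8


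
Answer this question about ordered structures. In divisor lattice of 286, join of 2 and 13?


In a divisor lattice, join = lcm (least common multiple).
gcd(2,13) = 1
lcm(2,13) = 2*13/gcd = 26/1 = 26


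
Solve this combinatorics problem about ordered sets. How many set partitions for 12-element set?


B(n) = number of set partitions of an n-element set.
B(n) satisfies the recurrence: B(n+1) = sum_k C(n,k)*B(k).
B(12) = 4213597


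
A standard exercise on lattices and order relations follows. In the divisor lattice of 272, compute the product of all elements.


Divisors of 272: [1, 2, 4, 8, 16, 17, 34, 68, 136, 272]
Product = n^(d(n)/2) = 272^(10/2)
Product = 1488827973632


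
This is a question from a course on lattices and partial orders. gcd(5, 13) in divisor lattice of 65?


Meet=gcd.
gcd(5,13)=1


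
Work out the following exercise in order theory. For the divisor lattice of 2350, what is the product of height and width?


Height = length of longest chain minus 1; width = size of largest antichain.
A maximum chain: 1 | 47 | 235 | 1175 | 2350  (height 4).
A maximum antichain: {10, 25, 94, 235}  (width 4).
Product = 4 * 4 = 16


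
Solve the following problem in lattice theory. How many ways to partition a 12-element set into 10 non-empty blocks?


S(n,k) = k*S(n-1,k) + S(n-1,k-1).
S(11,10) = 55, S(11,9) = 1155
S(12,10) = 10*55 + 1155 = 550 + 1155
S(12,10) = 1705


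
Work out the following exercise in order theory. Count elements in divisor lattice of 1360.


Divisors of 1360: [1, 2, 4, 5, 8, 10, 16, 17, 20, 34, 40, 68, 80, 85, 136, 170, 272, 340, 680, 1360]
Count: 20


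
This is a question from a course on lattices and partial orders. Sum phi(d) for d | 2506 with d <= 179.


Divisors of 2506 up to 179: [1, 2, 7, 14, 179]
phi values: [1, 1, 6, 6, 178]
Sum = 192


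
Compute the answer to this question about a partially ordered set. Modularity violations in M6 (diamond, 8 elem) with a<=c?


Modular law: if a <= c then a v (b ^ c) = (a v b) ^ c.
Check all triples (a,b,c) with a <= c among 8 elements.
This lattice is modular (diamonds M_m and their chain-products are modular).
Total violating triples: 0


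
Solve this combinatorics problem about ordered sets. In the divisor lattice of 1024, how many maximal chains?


A maximal chain goes from the minimum element to a maximal element via cover relations.
Counting all min-to-max paths in the cover graph.
Total maximal chains: 1


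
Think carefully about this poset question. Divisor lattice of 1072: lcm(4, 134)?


Join=lcm.
gcd(4,134)=2
lcm=268


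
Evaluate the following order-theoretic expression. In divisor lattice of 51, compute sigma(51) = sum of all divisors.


sigma(n) = sum of divisors.
Divisors of 51: [1, 3, 17, 51]
Sum = 72


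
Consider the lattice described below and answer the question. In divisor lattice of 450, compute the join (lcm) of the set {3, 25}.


In a divisor lattice, join = lcm (least common multiple).
Compute lcm iteratively: start with first element, then lcm(current, next).
Elements: [3, 25]
lcm(3,25) = 75
Final lcm = 75


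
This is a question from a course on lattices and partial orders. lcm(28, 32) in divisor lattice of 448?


Join=lcm.
gcd(28,32)=4
lcm=224


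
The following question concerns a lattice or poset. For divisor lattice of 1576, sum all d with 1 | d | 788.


Interval [1,788] in divisors of 1576: [1, 2, 4, 197, 394, 788]
Sum = 1386


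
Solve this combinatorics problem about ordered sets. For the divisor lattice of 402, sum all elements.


sigma(n) = sum of divisors.
Divisors of 402: [1, 2, 3, 6, 67, 134, 201, 402]
Sum = 816


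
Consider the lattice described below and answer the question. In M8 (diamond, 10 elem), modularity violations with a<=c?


Modular law: if a <= c then a v (b ^ c) = (a v b) ^ c.
Check all triples (a,b,c) with a <= c among 10 elements.
This lattice is modular (diamonds M_m and their chain-products are modular).
Total violating triples: 0


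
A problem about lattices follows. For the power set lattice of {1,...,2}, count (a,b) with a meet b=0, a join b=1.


Complement pair (a,b): a meet b = bottom, a join b = top.
Here: A intersect B = {} and A union B = {1,...,2}.
Pairs found: ({},{1,2}), ({1},{2}), ({2},{1}), ({1,2},{})
Total ordered pairs: 4


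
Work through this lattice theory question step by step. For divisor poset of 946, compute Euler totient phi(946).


phi(n) = n * prod_{p|n} (1 - 1/p).
Prime divisors of 946: [2, 11, 43]
phi(946) = 946 * (1 - 1/2) * (1 - 1/11) * (1 - 1/43)
phi(946) = 420


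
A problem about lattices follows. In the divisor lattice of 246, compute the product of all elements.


Divisors of 246: [1, 2, 3, 6, 41, 82, 123, 246]
Product = n^(d(n)/2) = 246^(8/2)
Product = 3662186256


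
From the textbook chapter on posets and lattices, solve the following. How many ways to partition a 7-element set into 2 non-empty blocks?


S(n,k) = k*S(n-1,k) + S(n-1,k-1).
S(6,2) = 31, S(6,1) = 1
S(7,2) = 2*31 + 1 = 62 + 1
S(7,2) = 63


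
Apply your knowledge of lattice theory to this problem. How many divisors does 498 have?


Divisors of 498: [1, 2, 3, 6, 83, 166, 249, 498]
Count: 8


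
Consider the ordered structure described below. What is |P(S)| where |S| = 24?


Power set = 2^n.
2^24 = 16777216


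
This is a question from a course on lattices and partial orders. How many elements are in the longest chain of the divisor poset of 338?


A chain is a totally ordered subset; we count the number of elements in a maximum chain.
Compute, for each element x, the size of the longest chain ending at x:
  1: 1
  2: 2
  13: 2
  169: 3
  26: 3
  338: 4
A maximum chain: 1 < 2 < 26 < 338
Number of elements in the longest chain: 4


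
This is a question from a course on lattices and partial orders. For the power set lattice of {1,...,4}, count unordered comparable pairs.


A comparable pair {a,b} has a < b or b < a in the order.
Count unordered pairs where one element is strictly below the other.
Examples: {{},{1}}, {{},{2}}, {{},{3}}, {{},{4}}, ...
Total comparable pairs: 65


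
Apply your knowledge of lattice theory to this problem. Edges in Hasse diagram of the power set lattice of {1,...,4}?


A cover relation a -< b holds when a < b with no c strictly between.
Cover relations:
  {} -< {1}
  {} -< {2}
  {} -< {3}
  {} -< {4}
  {1} -< {1,2}
  {1} -< {1,3}
  {1} -< {1,4}
  {2} -< {1,2}
  ...24 more
Total: 32


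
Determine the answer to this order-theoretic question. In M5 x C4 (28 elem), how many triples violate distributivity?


Distributive law: a ^ (b v c) = (a ^ b) v (a ^ c).
Check all 28^3 = 21952 ordered triples (a,b,c).
  e.g. a=(a1,0), b=(a2,0), c=(a3,0): lhs=(a1,0) != rhs=(0,0)
  e.g. a=(a1,0), b=(a2,0), c=(a3,1): lhs=(a1,0) != rhs=(0,0)
Total violating triples: 3840


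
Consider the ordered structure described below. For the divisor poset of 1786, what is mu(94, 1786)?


In a divisor lattice, mu(a,b) = mu(b/a) where mu is the classical Mobius function.
b/a = 1786/94 = 19
Prime factorization of 19: primes [19]
19 is squarefree with 1 prime factor(s), so mu(19) = (-1)^1 = -1


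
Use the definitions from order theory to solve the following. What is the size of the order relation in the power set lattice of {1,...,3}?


The order relation is {(a,b) : a <= b}, reflexive so it includes (a,a).
Examples: ({},{}), ({},{1,2}), ({},{1,2,3}), ({},{1,3}), ({},{1}), ...
Total ordered pairs: 27


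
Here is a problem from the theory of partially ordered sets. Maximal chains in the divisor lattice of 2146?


A maximal chain goes from the minimum element to a maximal element via cover relations.
Counting all min-to-max paths in the cover graph.
Total maximal chains: 6


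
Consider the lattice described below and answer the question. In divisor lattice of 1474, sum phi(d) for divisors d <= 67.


Divisors of 1474 up to 67: [1, 2, 11, 22, 67]
phi values: [1, 1, 10, 10, 66]
Sum = 88


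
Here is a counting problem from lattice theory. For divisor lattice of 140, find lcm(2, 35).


In a divisor lattice, join = lcm (least common multiple).
Compute lcm iteratively: start with first element, then lcm(current, next).
Elements: [2, 35]
lcm(2,35) = 70
Final lcm = 70


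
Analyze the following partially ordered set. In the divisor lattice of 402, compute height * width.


Height = length of longest chain minus 1; width = size of largest antichain.
A maximum chain: 1 | 67 | 201 | 402  (height 3).
A maximum antichain: {2, 3, 67}  (width 3).
Product = 3 * 3 = 9


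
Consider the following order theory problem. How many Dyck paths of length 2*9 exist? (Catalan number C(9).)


C(n) = C(2n, n) / (n+1).
C(18, 9) = 48620
C(9) = 48620 / 10 = 4862


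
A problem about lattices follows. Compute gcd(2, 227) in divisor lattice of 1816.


In a divisor lattice, meet = gcd (greatest common divisor).
By Euclidean algorithm or factoring: gcd(2,227) = 1


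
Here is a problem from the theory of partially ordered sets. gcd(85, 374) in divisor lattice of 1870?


Meet=gcd.
gcd(85,374)=17


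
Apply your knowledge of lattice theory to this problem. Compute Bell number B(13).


B(n) = number of set partitions of an n-element set.
B(n) satisfies the recurrence: B(n+1) = sum_k C(n,k)*B(k).
B(13) = 27644437


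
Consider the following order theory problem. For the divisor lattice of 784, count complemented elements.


An element a is complemented if some b has a meet b = bottom, a join b = top.
a is complemented iff gcd(a, n/a)=1, i.e. a is a unitary divisor of 784.
Complemented elements: 1, 16, 49, 784
Count: 4


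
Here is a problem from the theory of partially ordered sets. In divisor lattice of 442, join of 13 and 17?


In a divisor lattice, join = lcm (least common multiple).
gcd(13,17) = 1
lcm(13,17) = 13*17/gcd = 221/1 = 221


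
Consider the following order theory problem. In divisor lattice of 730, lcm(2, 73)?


Join=lcm.
gcd(2,73)=1
lcm=146


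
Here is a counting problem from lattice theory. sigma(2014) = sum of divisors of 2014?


sigma(n) = sum of divisors.
Divisors of 2014: [1, 2, 19, 38, 53, 106, 1007, 2014]
Sum = 3240


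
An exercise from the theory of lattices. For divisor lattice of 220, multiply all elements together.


Divisors of 220: [1, 2, 4, 5, 10, 11, 20, 22, 44, 55, 110, 220]
Product = n^(d(n)/2) = 220^(12/2)
Product = 113379904000000


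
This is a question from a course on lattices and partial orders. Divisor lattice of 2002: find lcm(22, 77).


In a divisor lattice, join = lcm (least common multiple).
gcd(22,77) = 11
lcm(22,77) = 22*77/gcd = 1694/11 = 154


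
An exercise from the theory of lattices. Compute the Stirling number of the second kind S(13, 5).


S(n,k) = k*S(n-1,k) + S(n-1,k-1).
S(12,5) = 1379400, S(12,4) = 611501
S(13,5) = 5*1379400 + 611501 = 6897000 + 611501
S(13,5) = 7508501


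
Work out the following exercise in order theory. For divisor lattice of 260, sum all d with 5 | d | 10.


Interval [5,10] in divisors of 260: [5, 10]
Sum = 15


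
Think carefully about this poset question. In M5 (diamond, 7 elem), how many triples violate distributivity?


Distributive law: a ^ (b v c) = (a ^ b) v (a ^ c).
Check all 7^3 = 343 ordered triples (a,b,c).
  e.g. a=a1, b=a2, c=a3: lhs=a1 != rhs=0
  e.g. a=a1, b=a2, c=a4: lhs=a1 != rhs=0
Total violating triples: 60


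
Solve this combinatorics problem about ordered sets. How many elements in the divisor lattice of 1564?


Divisors of 1564: [1, 2, 4, 17, 23, 34, 46, 68, 92, 391, 782, 1564]
Count: 12


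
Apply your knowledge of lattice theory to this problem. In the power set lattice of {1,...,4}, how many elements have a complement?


An element a is complemented if some b has a meet b = bottom, a join b = top.
every subset A has complement S\A, so all elements are complemented.
Complemented elements: {}, {1}, {2}, {3}, {4}, {1,2}, ... (10 more)
Count: 16


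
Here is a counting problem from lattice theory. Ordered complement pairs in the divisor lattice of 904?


Complement pair (a,b): a meet b = bottom, a join b = top.
Here: gcd(a,b)=1 and lcm(a,b)=904, i.e. a*b=904 with a,b coprime.
Pairs found: (1,904), (8,113), (113,8), (904,1)
Total ordered pairs: 4


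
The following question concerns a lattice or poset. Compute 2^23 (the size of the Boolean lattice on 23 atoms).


Power set = 2^n.
2^23 = 8388608


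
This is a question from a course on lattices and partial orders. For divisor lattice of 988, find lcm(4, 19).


In a divisor lattice, join = lcm (least common multiple).
Compute lcm iteratively: start with first element, then lcm(current, next).
Elements: [4, 19]
lcm(4,19) = 76
Final lcm = 76


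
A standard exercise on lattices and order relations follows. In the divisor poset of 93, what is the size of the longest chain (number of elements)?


A chain is a totally ordered subset; we count the number of elements in a maximum chain.
Compute, for each element x, the size of the longest chain ending at x:
  1: 1
  3: 2
  31: 2
  93: 3
A maximum chain: 1 < 3 < 93
Number of elements in the longest chain: 3


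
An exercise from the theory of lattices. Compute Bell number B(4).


B(n) = number of set partitions of an n-element set.
B(n) satisfies the recurrence: B(n+1) = sum_k C(n,k)*B(k).
B(4) = 15


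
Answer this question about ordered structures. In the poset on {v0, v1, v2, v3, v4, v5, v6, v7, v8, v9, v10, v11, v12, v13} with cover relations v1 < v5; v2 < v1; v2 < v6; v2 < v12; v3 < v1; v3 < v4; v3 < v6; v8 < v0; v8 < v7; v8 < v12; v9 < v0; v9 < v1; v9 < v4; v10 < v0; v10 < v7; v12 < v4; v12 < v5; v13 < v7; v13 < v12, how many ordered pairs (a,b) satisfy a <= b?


The order relation is {(a,b) : a <= b}, reflexive so it includes (a,a).
Examples: (v0,v0), (v1,v1), (v1,v5), (v10,v0), (v10,v10), ...
Total ordered pairs: 41


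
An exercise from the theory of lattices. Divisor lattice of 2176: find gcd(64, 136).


In a divisor lattice, meet = gcd (greatest common divisor).
By Euclidean algorithm or factoring: gcd(64,136) = 8


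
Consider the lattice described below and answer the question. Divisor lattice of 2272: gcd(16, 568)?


Meet=gcd.
gcd(16,568)=8


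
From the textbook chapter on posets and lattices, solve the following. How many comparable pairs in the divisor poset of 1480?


A comparable pair {a,b} has a < b or b < a in the order.
Count unordered pairs where one element is strictly below the other.
Examples: {1,2}, {1,4}, {1,5}, {1,8}, ...
Total comparable pairs: 74


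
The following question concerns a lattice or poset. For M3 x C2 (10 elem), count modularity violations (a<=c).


Modular law: if a <= c then a v (b ^ c) = (a v b) ^ c.
Check all triples (a,b,c) with a <= c among 10 elements.
This lattice is modular (diamonds M_m and their chain-products are modular).
Total violating triples: 0


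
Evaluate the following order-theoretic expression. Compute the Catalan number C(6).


C(n) = C(2n, n) / (n+1).
C(12, 6) = 924
C(6) = 924 / 7 = 132


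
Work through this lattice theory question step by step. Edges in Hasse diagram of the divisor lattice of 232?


A cover relation a -< b holds when a < b with no c strictly between.
Cover relations:
  1 -< 2
  1 -< 29
  2 -< 4
  2 -< 58
  4 -< 8
  4 -< 116
  8 -< 232
  29 -< 58
  ...2 more
Total: 10


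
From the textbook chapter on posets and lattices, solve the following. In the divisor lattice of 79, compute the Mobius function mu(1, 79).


In a divisor lattice, mu(a,b) = mu(b/a) where mu is the classical Mobius function.
b/a = 79/1 = 79
Prime factorization of 79: primes [79]
79 is squarefree with 1 prime factor(s), so mu(79) = (-1)^1 = -1


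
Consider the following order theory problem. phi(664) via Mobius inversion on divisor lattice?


phi(n) = n * prod_{p|n} (1 - 1/p).
Prime divisors of 664: [2, 83]
phi(664) = 664 * (1 - 1/2) * (1 - 1/83)
phi(664) = 328


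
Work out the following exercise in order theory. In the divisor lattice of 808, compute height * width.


Height = length of longest chain minus 1; width = size of largest antichain.
A maximum chain: 1 | 101 | 202 | 404 | 808  (height 4).
A maximum antichain: {2, 101}  (width 2).
Product = 4 * 2 = 8


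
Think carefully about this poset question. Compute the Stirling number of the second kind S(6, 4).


S(n,k) = k*S(n-1,k) + S(n-1,k-1).
S(5,4) = 10, S(5,3) = 25
S(6,4) = 4*10 + 25 = 40 + 25
S(6,4) = 65


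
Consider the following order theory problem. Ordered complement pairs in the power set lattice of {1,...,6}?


Complement pair (a,b): a meet b = bottom, a join b = top.
Here: A intersect B = {} and A union B = {1,...,6}.
Pairs found: ({},{1,2,3,4,5,6}), ({1},{2,3,4,5,6}), ({2},{1,3,4,5,6}), ({3},{1,2,4,5,6}), ... (60 more)
Total ordered pairs: 64


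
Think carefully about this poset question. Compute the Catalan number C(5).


C(n) = C(2n, n) / (n+1).
C(10, 5) = 252
C(5) = 252 / 6 = 42


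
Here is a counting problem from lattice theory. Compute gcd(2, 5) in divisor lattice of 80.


In a divisor lattice, meet = gcd (greatest common divisor).
By Euclidean algorithm or factoring: gcd(2,5) = 1
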